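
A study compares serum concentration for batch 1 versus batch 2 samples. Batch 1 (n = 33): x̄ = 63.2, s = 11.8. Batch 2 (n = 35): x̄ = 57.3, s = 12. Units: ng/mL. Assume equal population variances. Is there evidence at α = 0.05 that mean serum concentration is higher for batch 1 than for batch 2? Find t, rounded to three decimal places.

Let group 1 = batch 1, group 2 = batch 2. H0: μ_1 = μ_2; H1: μ_1 > μ_2 (two-sample pooled-variance t-test, right-tailed).
s_p² = [(33−1)·11.8² + (35−1)·12²]/(33+35−2) = 141.692
t = (63.2 − 57.3)/√[141.692·(1/33 + 1/35)] = 2.043
df = n₁ + n₂ − 2 = 66
p-value = P(T ≥ 2.043) ≈ 0.023
Since p ≈ 0.023 < α = 0.05, reject H0; the evidence is statistically significant.

2.043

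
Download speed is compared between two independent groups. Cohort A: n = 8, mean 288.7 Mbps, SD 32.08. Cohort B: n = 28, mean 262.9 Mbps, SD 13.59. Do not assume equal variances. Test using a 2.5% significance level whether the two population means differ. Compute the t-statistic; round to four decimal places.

Let group 1 = cohort A, group 2 = cohort B. H0: μ_1 = μ_2; H1: μ_1 ≠ μ_2 (Welch's two-sample t-test, two-sided).
t = (x̄_1 − x̄_2)/√(s_1²/n_1 + s_2²/n_2) = (288.7 − 262.9)/√(32.08²/8 + 13.59²/28) = 2.2186
Welch–Satterthwaite df ≈ 7.73
Two-sided p-value ≈ 0.058
Since p ≈ 0.058 > α = 0.025, fail to reject H0; the data do not provide sufficient evidence against H0.

2.2186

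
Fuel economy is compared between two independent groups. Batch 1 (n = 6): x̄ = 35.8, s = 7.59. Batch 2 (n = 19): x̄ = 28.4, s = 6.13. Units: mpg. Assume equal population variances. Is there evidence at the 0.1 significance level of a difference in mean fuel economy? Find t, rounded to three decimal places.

Let group 1 = batch 1, group 2 = batch 2. H0: μ_1 = μ_2; H1: μ_1 ≠ μ_2 (two-sample pooled-variance t-test, two-sided).
s_p² = [(6−1)·7.59² + (19−1)·6.13²]/(6+19−2) = 41.9315
t = (35.8 − 28.4)/√[41.9315·(1/6 + 1/19)] = 2.440
df = n₁ + n₂ − 2 = 23
Two-sided p-value ≈ 0.0228
Since p ≈ 0.0228 < α = 0.1, reject H0; the data support H1.

2.440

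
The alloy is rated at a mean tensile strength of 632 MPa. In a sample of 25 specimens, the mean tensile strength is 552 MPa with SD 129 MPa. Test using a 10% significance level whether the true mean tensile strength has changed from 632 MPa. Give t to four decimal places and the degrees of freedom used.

t = -3.1008, df = 24

H0: μ = 632; H1: μ ≠ 632 (one-sample t-test, two-sided).
t = (x̄ − μ₀)/(s/√n) = (552 − 632)/(129/√25) = -3.1008
df = n − 1 = 24
Two-sided p-value ≈ 0.005
Since p ≈ 0.005 < α = 0.1, reject H0; the data support H1.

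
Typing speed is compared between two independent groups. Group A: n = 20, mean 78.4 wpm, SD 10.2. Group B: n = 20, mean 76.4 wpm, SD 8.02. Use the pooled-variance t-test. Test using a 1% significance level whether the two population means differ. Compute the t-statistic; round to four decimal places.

Let group 1 = group A, group 2 = group B. H0: μ_1 = μ_2; H1: μ_1 ≠ μ_2 (two-sample pooled-variance t-test, two-sided).
s_p² = [(20−1)·10.2² + (20−1)·8.02²]/(20+20−2) = 84.1802
t = (78.4 − 76.4)/√[84.1802·(1/20 + 1/20)] = 0.6893
df = n₁ + n₂ − 2 = 38
Two-sided p-value ≈ 0.4948
Since p ≈ 0.4948 > α = 0.01, fail to reject H0; the evidence is not statistically significant.

0.6893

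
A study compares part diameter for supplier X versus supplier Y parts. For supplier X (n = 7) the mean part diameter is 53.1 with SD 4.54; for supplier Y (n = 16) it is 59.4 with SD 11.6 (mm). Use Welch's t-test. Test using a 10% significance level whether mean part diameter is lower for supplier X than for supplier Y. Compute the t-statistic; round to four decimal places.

Let group 1 = supplier X, group 2 = supplier Y. H0: μ_1 = μ_2; H1: μ_1 < μ_2 (Welch's two-sample t-test, left-tailed).
t = (x̄_1 − x̄_2)/√(s_1²/n_1 + s_2²/n_2) = (53.1 − 59.4)/√(4.54²/7 + 11.6²/16) = -1.8696
Welch–Satterthwaite df ≈ 20.93
p-value = P(T ≤ -1.8696) ≈ 0.0378
Since p ≈ 0.0378 < α = 0.1, reject H0; the evidence is statistically significant.

-1.8696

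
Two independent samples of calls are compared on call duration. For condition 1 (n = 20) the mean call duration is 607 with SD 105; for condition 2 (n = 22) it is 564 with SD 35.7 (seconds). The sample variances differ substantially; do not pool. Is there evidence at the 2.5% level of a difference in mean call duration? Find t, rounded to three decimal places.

1.742

Let group 1 = condition 1, group 2 = condition 2. H0: μ_1 = μ_2; H1: μ_1 ≠ μ_2 (Welch's two-sample t-test, two-sided).
t = (x̄_1 − x̄_2)/√(s_1²/n_1 + s_2²/n_2) = (607 − 564)/√(105²/20 + 35.7²/22) = 1.742
Welch–Satterthwaite df ≈ 22.97
Two-sided p-value ≈ 0.0948
Since p ≈ 0.0948 > α = 0.025, fail to reject H0; the data do not provide sufficient evidence against H0.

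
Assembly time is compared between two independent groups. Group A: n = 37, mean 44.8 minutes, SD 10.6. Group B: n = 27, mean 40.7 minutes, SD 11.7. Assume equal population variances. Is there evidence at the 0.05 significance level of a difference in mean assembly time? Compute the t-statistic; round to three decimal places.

1.463

Let group 1 = group A, group 2 = group B. H0: μ_1 = μ_2; H1: μ_1 ≠ μ_2 (two-sample pooled-variance t-test, two-sided).
s_p² = [(37−1)·10.6² + (27−1)·11.7²]/(37+27−2) = 122.647
t = (44.8 − 40.7)/√[122.647·(1/37 + 1/27)] = 1.463
df = n₁ + n₂ − 2 = 62
Two-sided p-value ≈ 0.1486
Since p ≈ 0.1486 > α = 0.05, fail to reject H0; the data do not provide sufficient evidence against H0.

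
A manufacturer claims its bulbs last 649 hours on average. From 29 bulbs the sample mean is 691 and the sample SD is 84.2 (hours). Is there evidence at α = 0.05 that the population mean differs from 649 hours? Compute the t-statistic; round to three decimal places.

2.686

H0: μ = 649; H1: μ ≠ 649 (one-sample t-test, two-sided).
t = (x̄ − μ₀)/(s/√n) = (691 − 649)/(84.2/√29) = 2.686
df = n − 1 = 28
Two-sided p-value ≈ 0.0120
Since p ≈ 0.0120 < α = 0.05, reject H0; the evidence is statistically significant.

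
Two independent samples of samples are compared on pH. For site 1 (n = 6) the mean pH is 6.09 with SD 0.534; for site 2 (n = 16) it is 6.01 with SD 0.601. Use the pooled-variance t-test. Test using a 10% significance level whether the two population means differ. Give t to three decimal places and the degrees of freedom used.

t = 0.286, df = 20

Let group 1 = site 1, group 2 = site 2. H0: μ_1 = μ_2; H1: μ_1 ≠ μ_2 (two-sample pooled-variance t-test, two-sided).
s_p² = [(6−1)·0.534² + (16−1)·0.601²]/(6+16−2) = 0.34219
t = (6.09 − 6.01)/√[0.34219·(1/6 + 1/16)] = 0.286
df = n₁ + n₂ − 2 = 20
Two-sided p-value ≈ 0.778
Since p ≈ 0.778 > α = 0.1, fail to reject H0; the evidence is not statistically significant.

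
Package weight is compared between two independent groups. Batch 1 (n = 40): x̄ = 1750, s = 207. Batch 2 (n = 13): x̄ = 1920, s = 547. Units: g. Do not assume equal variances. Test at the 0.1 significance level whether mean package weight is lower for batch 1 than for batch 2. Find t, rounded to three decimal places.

-1.095

Let group 1 = batch 1, group 2 = batch 2. H0: μ_1 = μ_2; H1: μ_1 < μ_2 (Welch's two-sample t-test, left-tailed).
t = (x̄_1 − x̄_2)/√(s_1²/n_1 + s_2²/n_2) = (1750 − 1920)/√(207²/40 + 547²/13) = -1.095
Welch–Satterthwaite df ≈ 13.13
p-value = P(T ≤ -1.095) ≈ 0.1465
Since p ≈ 0.1465 > α = 0.1, fail to reject H0; the data do not provide sufficient evidence against H0.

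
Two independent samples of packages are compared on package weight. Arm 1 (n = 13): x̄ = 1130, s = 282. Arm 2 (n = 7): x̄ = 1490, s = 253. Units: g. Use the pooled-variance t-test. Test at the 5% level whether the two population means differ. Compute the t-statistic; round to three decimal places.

Let group 1 = arm 1, group 2 = arm 2. H0: μ_1 = μ_2; H1: μ_1 ≠ μ_2 (two-sample pooled-variance t-test, two-sided).
s_p² = [(13−1)·282² + (7−1)·253²]/(13+7−2) = 74352.3
t = (1130 − 1490)/√[74352.3·(1/13 + 1/7)] = -2.816
df = n₁ + n₂ − 2 = 18
Two-sided p-value ≈ 0.0114
Since p ≈ 0.0114 < α = 0.05, reject H0; the data support H1.

-2.816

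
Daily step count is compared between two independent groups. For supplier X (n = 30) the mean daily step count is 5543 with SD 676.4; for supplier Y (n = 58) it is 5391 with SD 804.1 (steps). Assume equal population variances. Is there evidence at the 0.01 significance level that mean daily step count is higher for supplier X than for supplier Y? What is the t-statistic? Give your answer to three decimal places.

Let group 1 = supplier X, group 2 = supplier Y. H0: μ_1 = μ_2; H1: μ_1 > μ_2 (two-sample pooled-variance t-test, right-tailed).
s_p² = [(30−1)·676.4² + (58−1)·804.1²]/(30+58−2) = 582824
t = (5543 − 5391)/√[582824·(1/30 + 1/58)] = 0.885
df = n₁ + n₂ − 2 = 86
p-value = P(T ≥ 0.885) ≈ 0.1892
Since p ≈ 0.1892 > α = 0.01, fail to reject H0; the evidence is not statistically significant.

0.885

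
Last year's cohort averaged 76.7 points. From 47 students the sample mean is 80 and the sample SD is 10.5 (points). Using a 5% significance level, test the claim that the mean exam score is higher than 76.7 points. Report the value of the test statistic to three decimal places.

H0: μ = 76.7; H1: μ > 76.7 (one-sample t-test, right-tailed).
t = (x̄ − μ₀)/(s/√n) = (80 − 76.7)/(10.5/√47) = 2.155
df = n − 1 = 46
p-value = P(T ≥ 2.155) ≈ 0.018
Since p ≈ 0.018 < α = 0.05, reject H0; the evidence is statistically significant.

2.155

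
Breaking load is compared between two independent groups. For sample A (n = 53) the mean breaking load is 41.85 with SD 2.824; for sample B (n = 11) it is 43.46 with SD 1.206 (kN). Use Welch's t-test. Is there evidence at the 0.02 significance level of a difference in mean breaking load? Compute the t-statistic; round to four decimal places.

-3.0281

Let group 1 = sample A, group 2 = sample B. H0: μ_1 = μ_2; H1: μ_1 ≠ μ_2 (Welch's two-sample t-test, two-sided).
t = (x̄_1 − x̄_2)/√(s_1²/n_1 + s_2²/n_2) = (41.85 − 43.46)/√(2.824²/53 + 1.206²/11) = -3.0281
Welch–Satterthwaite df ≈ 36.60
Two-sided p-value ≈ 0.004
Since p ≈ 0.004 < α = 0.02, reject H0; the data support H1.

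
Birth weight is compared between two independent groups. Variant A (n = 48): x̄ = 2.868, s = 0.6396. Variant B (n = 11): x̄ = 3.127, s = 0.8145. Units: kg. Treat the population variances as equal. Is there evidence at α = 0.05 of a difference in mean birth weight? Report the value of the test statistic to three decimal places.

-1.150

Let group 1 = variant A, group 2 = variant B. H0: μ_1 = μ_2; H1: μ_1 ≠ μ_2 (two-sample pooled-variance t-test, two-sided).
s_p² = [(48−1)·0.6396² + (11−1)·0.8145²]/(48+11−2) = 0.453706
t = (2.868 − 3.127)/√[0.453706·(1/48 + 1/11)] = -1.150
df = n₁ + n₂ − 2 = 57
Two-sided p-value ≈ 0.2548
Since p ≈ 0.2548 > α = 0.05, fail to reject H0; the evidence is not statistically significant.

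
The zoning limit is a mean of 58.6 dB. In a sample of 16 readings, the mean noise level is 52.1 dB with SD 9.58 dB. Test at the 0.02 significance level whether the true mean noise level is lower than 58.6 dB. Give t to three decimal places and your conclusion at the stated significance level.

H0: μ = 58.6; H1: μ < 58.6 (one-sample t-test, left-tailed).
t = (x̄ − μ₀)/(s/√n) = (52.1 − 58.6)/(9.58/√16) = -2.714
df = n − 1 = 15
p-value = P(T ≤ -2.714) ≈ 0.0080
Since p ≈ 0.0080 < α = 0.02, reject H0; the evidence is statistically significant.

t = -2.714; reject H0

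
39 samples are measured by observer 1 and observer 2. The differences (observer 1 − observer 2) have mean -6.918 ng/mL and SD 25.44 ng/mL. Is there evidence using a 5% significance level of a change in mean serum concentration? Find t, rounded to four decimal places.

-1.6982

H0: μ_d = 0; H1: μ_d ≠ 0 (paired t-test on the differences, two-sided).
t = d̄/(s_d/√n) = -6.918/(25.44/√39) = -1.6982
df = n − 1 = 38
Two-sided p-value ≈ 0.098
Since p ≈ 0.098 > α = 0.05, fail to reject H0; the data do not provide sufficient evidence against H0.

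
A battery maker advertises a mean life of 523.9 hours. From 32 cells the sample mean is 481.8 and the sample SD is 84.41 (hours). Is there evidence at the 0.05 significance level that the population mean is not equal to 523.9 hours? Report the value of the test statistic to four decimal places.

H0: μ = 523.9; H1: μ ≠ 523.9 (one-sample t-test, two-sided).
t = (x̄ − μ₀)/(s/√n) = (481.8 − 523.9)/(84.41/√32) = -2.8214
df = n − 1 = 31
Two-sided p-value ≈ 0.0083
Since p ≈ 0.0083 < α = 0.05, reject H0; the evidence is statistically significant.

-2.8214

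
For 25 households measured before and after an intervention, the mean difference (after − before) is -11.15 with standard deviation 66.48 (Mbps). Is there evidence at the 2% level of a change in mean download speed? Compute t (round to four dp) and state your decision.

H0: μ_d = 0; H1: μ_d ≠ 0 (paired t-test on the differences, two-sided).
t = d̄/(s_d/√n) = -11.15/(66.48/√25) = -0.8386
df = n − 1 = 24
Two-sided p-value ≈ 0.410
Since p ≈ 0.410 > α = 0.02, fail to reject H0; the data do not provide sufficient evidence against H0.

t = -0.8386; fail to reject H0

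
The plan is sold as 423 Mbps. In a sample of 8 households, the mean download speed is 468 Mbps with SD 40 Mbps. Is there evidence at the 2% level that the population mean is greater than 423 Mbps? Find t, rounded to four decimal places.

H0: μ = 423; H1: μ > 423 (one-sample t-test, right-tailed).
t = (x̄ − μ₀)/(s/√n) = (468 − 423)/(40/√8) = 3.1820
df = n − 1 = 7
p-value = P(T ≥ 3.1820) ≈ 0.0077
Since p ≈ 0.0077 < α = 0.02, reject H0; the data support H1.

3.1820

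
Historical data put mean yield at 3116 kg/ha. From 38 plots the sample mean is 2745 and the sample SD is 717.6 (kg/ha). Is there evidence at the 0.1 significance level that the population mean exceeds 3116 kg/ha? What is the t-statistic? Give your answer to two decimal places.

H0: μ = 3116; H1: μ > 3116 (one-sample t-test, right-tailed).
t = (x̄ − μ₀)/(s/√n) = (2745 − 3116)/(717.6/√38) = -3.19
df = n − 1 = 37
p-value = P(T ≥ -3.19) ≈ 0.9985
Since p ≈ 0.9985 > α = 0.1, fail to reject H0; the evidence is not statistically significant.

-3.19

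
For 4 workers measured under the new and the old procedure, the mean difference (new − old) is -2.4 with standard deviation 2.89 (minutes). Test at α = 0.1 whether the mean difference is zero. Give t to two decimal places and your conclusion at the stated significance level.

t = -1.66; fail to reject H0

H0: μ_d = 0; H1: μ_d ≠ 0 (paired t-test on the differences, two-sided).
t = d̄/(s_d/√n) = -2.4/(2.89/√4) = -1.66
df = n − 1 = 3
Two-sided p-value ≈ 0.1953
Since p ≈ 0.1953 > α = 0.1, fail to reject H0; the evidence is not statistically significant.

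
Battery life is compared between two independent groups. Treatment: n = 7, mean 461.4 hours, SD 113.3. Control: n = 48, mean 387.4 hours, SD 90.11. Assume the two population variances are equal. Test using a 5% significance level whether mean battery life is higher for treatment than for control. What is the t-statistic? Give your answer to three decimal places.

Let group 1 = treatment, group 2 = control. H0: μ_1 = μ_2; H1: μ_1 > μ_2 (two-sample pooled-variance t-test, right-tailed).
s_p² = [(7−1)·113.3² + (48−1)·90.11²]/(7+48−2) = 8653.82
t = (461.4 − 387.4)/√[8653.82·(1/7 + 1/48)] = 1.966
df = n₁ + n₂ − 2 = 53
p-value = P(T ≥ 1.966) ≈ 0.027
Since p ≈ 0.027 < α = 0.05, reject H0; the evidence is statistically significant.

1.966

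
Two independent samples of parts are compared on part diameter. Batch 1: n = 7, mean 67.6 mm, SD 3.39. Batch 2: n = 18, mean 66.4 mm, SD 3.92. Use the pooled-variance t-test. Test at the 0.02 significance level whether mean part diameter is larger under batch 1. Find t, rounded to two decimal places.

0.71

Let group 1 = batch 1, group 2 = batch 2. H0: μ_1 = μ_2; H1: μ_1 > μ_2 (two-sample pooled-variance t-test, right-tailed).
s_p² = [(7−1)·3.39² + (18−1)·3.92²]/(7+18−2) = 14.3557
t = (67.6 − 66.4)/√[14.3557·(1/7 + 1/18)] = 0.71
df = n₁ + n₂ − 2 = 23
p-value = P(T ≥ 0.71) ≈ 0.2421
Since p ≈ 0.2421 > α = 0.02, fail to reject H0; the evidence is not statistically significant.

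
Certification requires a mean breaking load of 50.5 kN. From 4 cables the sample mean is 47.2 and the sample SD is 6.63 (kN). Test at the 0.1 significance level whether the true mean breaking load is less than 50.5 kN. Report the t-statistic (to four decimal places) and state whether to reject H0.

t = -0.9955; fail to reject H0

H0: μ = 50.5; H1: μ < 50.5 (one-sample t-test, left-tailed).
t = (x̄ − μ₀)/(s/√n) = (47.2 − 50.5)/(6.63/√4) = -0.9955
df = n − 1 = 3
p-value = P(T ≤ -0.9955) ≈ 0.196
Since p ≈ 0.196 > α = 0.1, fail to reject H0; the evidence is not statistically significant.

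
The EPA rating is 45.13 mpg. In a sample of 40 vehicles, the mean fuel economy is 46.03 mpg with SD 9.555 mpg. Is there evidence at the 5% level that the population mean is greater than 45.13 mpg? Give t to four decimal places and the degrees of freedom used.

H0: μ = 45.13; H1: μ > 45.13 (one-sample t-test, right-tailed).
t = (x̄ − μ₀)/(s/√n) = (46.03 − 45.13)/(9.555/√40) = 0.5957
df = n − 1 = 39
p-value = P(T ≥ 0.5957) ≈ 0.2774
Since p ≈ 0.2774 > α = 0.05, fail to reject H0; the data do not provide sufficient evidence against H0.

t = 0.5957, df = 39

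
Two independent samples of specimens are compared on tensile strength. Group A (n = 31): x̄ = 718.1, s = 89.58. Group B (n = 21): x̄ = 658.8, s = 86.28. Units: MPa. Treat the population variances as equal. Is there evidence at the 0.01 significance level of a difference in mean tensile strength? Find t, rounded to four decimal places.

Let group 1 = group A, group 2 = group B. H0: μ_1 = μ_2; H1: μ_1 ≠ μ_2 (two-sample pooled-variance t-test, two-sided).
s_p² = [(31−1)·89.58² + (21−1)·86.28²]/(31+21−2) = 7792.44
t = (718.1 − 658.8)/√[7792.44·(1/31 + 1/21)] = 2.3769
df = n₁ + n₂ − 2 = 50
Two-sided p-value ≈ 0.021
Since p ≈ 0.021 > α = 0.01, fail to reject H0; the evidence is not statistically significant.

2.3769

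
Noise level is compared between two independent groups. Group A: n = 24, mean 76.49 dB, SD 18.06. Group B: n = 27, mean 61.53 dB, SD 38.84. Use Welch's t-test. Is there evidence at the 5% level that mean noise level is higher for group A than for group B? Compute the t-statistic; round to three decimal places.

Let group 1 = group A, group 2 = group B. H0: μ_1 = μ_2; H1: μ_1 > μ_2 (Welch's two-sample t-test, right-tailed).
t = (x̄_1 − x̄_2)/√(s_1²/n_1 + s_2²/n_2) = (76.49 − 61.53)/√(18.06²/24 + 38.84²/27) = 1.795
Welch–Satterthwaite df ≈ 37.67
p-value = P(T ≥ 1.795) ≈ 0.040
Since p ≈ 0.040 < α = 0.05, reject H0; the evidence is statistically significant.

1.795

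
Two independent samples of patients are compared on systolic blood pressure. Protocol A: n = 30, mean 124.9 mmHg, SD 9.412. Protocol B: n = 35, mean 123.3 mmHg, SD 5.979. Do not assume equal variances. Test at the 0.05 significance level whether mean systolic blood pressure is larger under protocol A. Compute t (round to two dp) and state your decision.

Let group 1 = protocol A, group 2 = protocol B. H0: μ_1 = μ_2; H1: μ_1 > μ_2 (Welch's two-sample t-test, right-tailed).
t = (x̄_1 − x̄_2)/√(s_1²/n_1 + s_2²/n_2) = (124.9 − 123.3)/√(9.412²/30 + 5.979²/35) = 0.80
Welch–Satterthwaite df ≈ 47.67
p-value = P(T ≥ 0.80) ≈ 0.2131
Since p ≈ 0.2131 > α = 0.05, fail to reject H0; the data do not provide sufficient evidence against H0.

t = 0.80; fail to reject H0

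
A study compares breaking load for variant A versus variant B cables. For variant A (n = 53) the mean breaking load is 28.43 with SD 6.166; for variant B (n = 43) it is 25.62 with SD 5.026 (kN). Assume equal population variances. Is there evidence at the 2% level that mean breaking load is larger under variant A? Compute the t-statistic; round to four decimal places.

2.4083

Let group 1 = variant A, group 2 = variant B. H0: μ_1 = μ_2; H1: μ_1 > μ_2 (two-sample pooled-variance t-test, right-tailed).
s_p² = [(53−1)·6.166² + (43−1)·5.026²]/(53+43−2) = 32.3188
t = (28.43 − 25.62)/√[32.3188·(1/53 + 1/43)] = 2.4083
df = n₁ + n₂ − 2 = 94
p-value = P(T ≥ 2.4083) ≈ 0.009
Since p ≈ 0.009 < α = 0.02, reject H0; the evidence is statistically significant.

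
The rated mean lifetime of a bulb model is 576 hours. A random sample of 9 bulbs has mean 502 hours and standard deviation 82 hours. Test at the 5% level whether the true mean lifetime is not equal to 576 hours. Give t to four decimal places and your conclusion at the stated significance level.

t = -2.7073; reject H0

H0: μ = 576; H1: μ ≠ 576 (one-sample t-test, two-sided).
t = (x̄ − μ₀)/(s/√n) = (502 − 576)/(82/√9) = -2.7073
df = n − 1 = 8
Two-sided p-value ≈ 0.0268
Since p ≈ 0.0268 < α = 0.05, reject H0; the data support H1.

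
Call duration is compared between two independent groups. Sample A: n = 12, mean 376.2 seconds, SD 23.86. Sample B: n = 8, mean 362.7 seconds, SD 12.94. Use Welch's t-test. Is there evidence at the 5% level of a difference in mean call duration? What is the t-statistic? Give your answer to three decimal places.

1.633

Let group 1 = sample A, group 2 = sample B. H0: μ_1 = μ_2; H1: μ_1 ≠ μ_2 (Welch's two-sample t-test, two-sided).
t = (x̄_1 − x̄_2)/√(s_1²/n_1 + s_2²/n_2) = (376.2 − 362.7)/√(23.86²/12 + 12.94²/8) = 1.633
Welch–Satterthwaite df ≈ 17.50
Two-sided p-value ≈ 0.1204
Since p ≈ 0.1204 > α = 0.05, fail to reject H0; the data do not provide sufficient evidence against H0.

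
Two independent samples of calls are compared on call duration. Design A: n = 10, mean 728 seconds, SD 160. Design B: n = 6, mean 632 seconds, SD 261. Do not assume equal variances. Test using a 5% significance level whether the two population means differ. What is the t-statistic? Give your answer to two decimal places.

0.81

Let group 1 = design A, group 2 = design B. H0: μ_1 = μ_2; H1: μ_1 ≠ μ_2 (Welch's two-sample t-test, two-sided).
t = (x̄_1 − x̄_2)/√(s_1²/n_1 + s_2²/n_2) = (728 − 632)/√(160²/10 + 261²/6) = 0.81
Welch–Satterthwaite df ≈ 7.30
Two-sided p-value ≈ 0.441
Since p ≈ 0.441 > α = 0.05, fail to reject H0; the data do not provide sufficient evidence against H0.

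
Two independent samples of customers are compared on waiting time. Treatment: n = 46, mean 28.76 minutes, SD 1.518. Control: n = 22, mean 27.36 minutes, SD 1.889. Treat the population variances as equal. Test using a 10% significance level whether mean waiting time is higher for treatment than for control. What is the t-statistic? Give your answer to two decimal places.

Let group 1 = treatment, group 2 = control. H0: μ_1 = μ_2; H1: μ_1 > μ_2 (two-sample pooled-variance t-test, right-tailed).
s_p² = [(46−1)·1.518² + (22−1)·1.889²]/(46+22−2) = 2.7065
t = (28.76 − 27.36)/√[2.7065·(1/46 + 1/22)] = 3.28
df = n₁ + n₂ − 2 = 66
p-value = P(T ≥ 3.28) ≈ 0.0008
Since p ≈ 0.0008 < α = 0.1, reject H0; the evidence is statistically significant.

3.28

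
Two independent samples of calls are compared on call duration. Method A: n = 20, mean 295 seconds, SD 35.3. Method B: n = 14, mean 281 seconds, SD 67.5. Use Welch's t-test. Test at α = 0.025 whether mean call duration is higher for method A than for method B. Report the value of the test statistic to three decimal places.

Let group 1 = method A, group 2 = method B. H0: μ_1 = μ_2; H1: μ_1 > μ_2 (Welch's two-sample t-test, right-tailed).
t = (x̄_1 − x̄_2)/√(s_1²/n_1 + s_2²/n_2) = (295 − 281)/√(35.3²/20 + 67.5²/14) = 0.711
Welch–Satterthwaite df ≈ 18.00
p-value = P(T ≥ 0.711) ≈ 0.243
Since p ≈ 0.243 > α = 0.025, fail to reject H0; the data do not provide sufficient evidence against H0.

0.711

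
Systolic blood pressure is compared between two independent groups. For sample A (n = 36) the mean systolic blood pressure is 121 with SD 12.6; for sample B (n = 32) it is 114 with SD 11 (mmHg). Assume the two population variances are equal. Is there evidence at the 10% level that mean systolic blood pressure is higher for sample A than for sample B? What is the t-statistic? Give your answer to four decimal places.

Let group 1 = sample A, group 2 = sample B. H0: μ_1 = μ_2; H1: μ_1 > μ_2 (two-sample pooled-variance t-test, right-tailed).
s_p² = [(36−1)·12.6² + (32−1)·11²]/(36+32−2) = 141.024
t = (121 − 114)/√[141.024·(1/36 + 1/32)] = 2.4262
df = n₁ + n₂ − 2 = 66
p-value = P(T ≥ 2.4262) ≈ 0.0090
Since p ≈ 0.0090 < α = 0.1, reject H0; the data support H1.

2.4262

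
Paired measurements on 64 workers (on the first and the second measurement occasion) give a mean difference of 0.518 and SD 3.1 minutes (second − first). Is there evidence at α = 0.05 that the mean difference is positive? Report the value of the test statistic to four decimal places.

1.3368

H0: μ_d = 0; H1: μ_d > 0 (paired t-test on the differences, right-tailed).
t = d̄/(s_d/√n) = 0.518/(3.1/√64) = 1.3368
df = n − 1 = 63
p-value = P(T ≥ 1.3368) ≈ 0.093
Since p ≈ 0.093 > α = 0.05, fail to reject H0; the evidence is not statistically significant.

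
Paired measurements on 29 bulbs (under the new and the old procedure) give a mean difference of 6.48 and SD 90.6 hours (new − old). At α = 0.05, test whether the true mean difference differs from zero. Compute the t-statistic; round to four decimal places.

H0: μ_d = 0; H1: μ_d ≠ 0 (paired t-test on the differences, two-sided).
t = d̄/(s_d/√n) = 6.48/(90.6/√29) = 0.3852
df = n − 1 = 28
Two-sided p-value ≈ 0.7030
Since p ≈ 0.7030 > α = 0.05, fail to reject H0; the evidence is not statistically significant.

0.3852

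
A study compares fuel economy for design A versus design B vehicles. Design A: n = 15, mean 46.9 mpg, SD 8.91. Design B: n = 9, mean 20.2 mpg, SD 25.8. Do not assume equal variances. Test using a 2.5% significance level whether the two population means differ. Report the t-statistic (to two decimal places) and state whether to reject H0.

t = 3.00; reject H0

Let group 1 = design A, group 2 = design B. H0: μ_1 = μ_2; H1: μ_1 ≠ μ_2 (Welch's two-sample t-test, two-sided).
t = (x̄_1 − x̄_2)/√(s_1²/n_1 + s_2²/n_2) = (46.9 − 20.2)/√(8.91²/15 + 25.8²/9) = 3.00
Welch–Satterthwaite df ≈ 9.16
Two-sided p-value ≈ 0.015
Since p ≈ 0.015 < α = 0.025, reject H0; the data support H1.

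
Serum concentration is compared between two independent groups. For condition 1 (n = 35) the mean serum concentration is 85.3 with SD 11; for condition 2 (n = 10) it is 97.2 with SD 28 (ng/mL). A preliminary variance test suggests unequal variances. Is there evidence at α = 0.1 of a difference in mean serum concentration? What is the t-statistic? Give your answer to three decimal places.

Let group 1 = condition 1, group 2 = condition 2. H0: μ_1 = μ_2; H1: μ_1 ≠ μ_2 (Welch's two-sample t-test, two-sided).
t = (x̄_1 − x̄_2)/√(s_1²/n_1 + s_2²/n_2) = (85.3 − 97.2)/√(11²/35 + 28²/10) = -1.315
Welch–Satterthwaite df ≈ 9.81
Two-sided p-value ≈ 0.218
Since p ≈ 0.218 > α = 0.1, fail to reject H0; the evidence is not statistically significant.

-1.315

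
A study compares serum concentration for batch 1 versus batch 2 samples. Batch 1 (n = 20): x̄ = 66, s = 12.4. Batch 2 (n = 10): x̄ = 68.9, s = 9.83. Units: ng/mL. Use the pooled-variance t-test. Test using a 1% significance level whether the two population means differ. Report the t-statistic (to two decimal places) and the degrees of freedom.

t = -0.64, df = 28

Let group 1 = batch 1, group 2 = batch 2. H0: μ_1 = μ_2; H1: μ_1 ≠ μ_2 (two-sample pooled-variance t-test, two-sided).
s_p² = [(20−1)·12.4² + (10−1)·9.83²]/(20+10−2) = 135.396
t = (66 − 68.9)/√[135.396·(1/20 + 1/10)] = -0.64
df = n₁ + n₂ − 2 = 28
Two-sided p-value ≈ 0.5251
Since p ≈ 0.5251 > α = 0.01, fail to reject H0; the evidence is not statistically significant.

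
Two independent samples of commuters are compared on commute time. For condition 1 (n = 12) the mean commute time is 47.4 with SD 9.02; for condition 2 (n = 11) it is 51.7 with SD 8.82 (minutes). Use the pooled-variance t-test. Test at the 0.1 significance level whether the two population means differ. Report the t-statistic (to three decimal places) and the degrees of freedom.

t = -1.154, df = 21

Let group 1 = condition 1, group 2 = condition 2. H0: μ_1 = μ_2; H1: μ_1 ≠ μ_2 (two-sample pooled-variance t-test, two-sided).
s_p² = [(12−1)·9.02² + (11−1)·8.82²]/(12+11−2) = 79.6614
t = (47.4 − 51.7)/√[79.6614·(1/12 + 1/11)] = -1.154
df = n₁ + n₂ − 2 = 21
Two-sided p-value ≈ 0.261
Since p ≈ 0.261 > α = 0.1, fail to reject H0; the evidence is not statistically significant.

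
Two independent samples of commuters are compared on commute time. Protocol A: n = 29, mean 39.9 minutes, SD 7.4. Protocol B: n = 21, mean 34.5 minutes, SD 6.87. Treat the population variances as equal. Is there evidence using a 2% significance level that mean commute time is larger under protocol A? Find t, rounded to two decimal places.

Let group 1 = protocol A, group 2 = protocol B. H0: μ_1 = μ_2; H1: μ_1 > μ_2 (two-sample pooled-variance t-test, right-tailed).
s_p² = [(29−1)·7.4² + (21−1)·6.87²]/(29+21−2) = 51.6087
t = (39.9 − 34.5)/√[51.6087·(1/29 + 1/21)] = 2.62
df = n₁ + n₂ − 2 = 48
p-value = P(T ≥ 2.62) ≈ 0.0058
Since p ≈ 0.0058 < α = 0.02, reject H0; the data support H1.

2.62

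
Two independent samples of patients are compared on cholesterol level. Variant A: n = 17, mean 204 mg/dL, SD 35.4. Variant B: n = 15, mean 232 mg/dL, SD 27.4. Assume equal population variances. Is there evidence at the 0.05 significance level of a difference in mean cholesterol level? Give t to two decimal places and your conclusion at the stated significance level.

t = -2.48; reject H0

Let group 1 = variant A, group 2 = variant B. H0: μ_1 = μ_2; H1: μ_1 ≠ μ_2 (two-sample pooled-variance t-test, two-sided).
s_p² = [(17−1)·35.4² + (15−1)·27.4²]/(17+15−2) = 1018.71
t = (204 − 232)/√[1018.71·(1/17 + 1/15)] = -2.48
df = n₁ + n₂ − 2 = 30
Two-sided p-value ≈ 0.0191
Since p ≈ 0.0191 < α = 0.05, reject H0; the data support H1.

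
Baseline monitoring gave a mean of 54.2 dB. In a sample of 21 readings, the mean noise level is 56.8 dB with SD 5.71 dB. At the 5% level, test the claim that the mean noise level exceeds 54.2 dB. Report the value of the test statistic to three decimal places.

2.087

H0: μ = 54.2; H1: μ > 54.2 (one-sample t-test, right-tailed).
t = (x̄ − μ₀)/(s/√n) = (56.8 − 54.2)/(5.71/√21) = 2.087
df = n − 1 = 20
p-value = P(T ≥ 2.087) ≈ 0.025
Since p ≈ 0.025 < α = 0.05, reject H0; the evidence is statistically significant.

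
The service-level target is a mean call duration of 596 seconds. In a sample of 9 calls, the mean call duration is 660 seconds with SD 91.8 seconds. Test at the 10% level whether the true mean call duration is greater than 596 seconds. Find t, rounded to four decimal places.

H0: μ = 596; H1: μ > 596 (one-sample t-test, right-tailed).
t = (x̄ − μ₀)/(s/√n) = (660 − 596)/(91.8/√9) = 2.0915
df = n − 1 = 8
p-value = P(T ≥ 2.0915) ≈ 0.0349
Since p ≈ 0.0349 < α = 0.1, reject H0; the data support H1.

2.0915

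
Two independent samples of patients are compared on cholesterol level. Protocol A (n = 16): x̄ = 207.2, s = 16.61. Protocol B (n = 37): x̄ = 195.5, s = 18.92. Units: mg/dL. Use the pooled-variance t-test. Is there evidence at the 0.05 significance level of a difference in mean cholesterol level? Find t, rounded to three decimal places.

Let group 1 = protocol A, group 2 = protocol B. H0: μ_1 = μ_2; H1: μ_1 ≠ μ_2 (two-sample pooled-variance t-test, two-sided).
s_p² = [(16−1)·16.61² + (37−1)·18.92²]/(16+37−2) = 333.827
t = (207.2 − 195.5)/√[333.827·(1/16 + 1/37)] = 2.140
df = n₁ + n₂ − 2 = 51
Two-sided p-value ≈ 0.037
Since p ≈ 0.037 < α = 0.05, reject H0; the data support H1.

2.140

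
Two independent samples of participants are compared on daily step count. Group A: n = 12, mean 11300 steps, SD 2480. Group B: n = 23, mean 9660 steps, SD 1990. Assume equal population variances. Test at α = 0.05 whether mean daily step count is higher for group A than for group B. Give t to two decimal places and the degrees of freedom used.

t = 2.13, df = 33

Let group 1 = group A, group 2 = group B. H0: μ_1 = μ_2; H1: μ_1 > μ_2 (two-sample pooled-variance t-test, right-tailed).
s_p² = [(12−1)·2480² + (23−1)·1990²]/(12+23−2) = 4690200
t = (11300 − 9660)/√[4690200·(1/12 + 1/23)] = 2.13
df = n₁ + n₂ − 2 = 33
p-value = P(T ≥ 2.13) ≈ 0.0205
Since p ≈ 0.0205 < α = 0.05, reject H0; the evidence is statistically significant.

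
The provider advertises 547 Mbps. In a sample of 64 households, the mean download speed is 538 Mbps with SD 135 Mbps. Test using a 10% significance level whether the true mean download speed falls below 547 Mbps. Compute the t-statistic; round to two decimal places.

-0.53

H0: μ = 547; H1: μ < 547 (one-sample t-test, left-tailed).
t = (x̄ − μ₀)/(s/√n) = (538 − 547)/(135/√64) = -0.53
df = n − 1 = 63
p-value = P(T ≤ -0.53) ≈ 0.298
Since p ≈ 0.298 > α = 0.1, fail to reject H0; the data do not provide sufficient evidence against H0.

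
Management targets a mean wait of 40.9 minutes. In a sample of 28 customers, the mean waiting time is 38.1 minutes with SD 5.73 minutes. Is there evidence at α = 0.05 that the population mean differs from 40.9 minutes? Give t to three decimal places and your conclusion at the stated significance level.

H0: μ = 40.9; H1: μ ≠ 40.9 (one-sample t-test, two-sided).
t = (x̄ − μ₀)/(s/√n) = (38.1 − 40.9)/(5.73/√28) = -2.586
df = n − 1 = 27
Two-sided p-value ≈ 0.0154
Since p ≈ 0.0154 < α = 0.05, reject H0; the evidence is statistically significant.

t = -2.586; reject H0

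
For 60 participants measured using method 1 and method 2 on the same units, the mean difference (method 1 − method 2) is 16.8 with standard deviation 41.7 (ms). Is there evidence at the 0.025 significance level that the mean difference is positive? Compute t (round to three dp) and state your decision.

H0: μ_d = 0; H1: μ_d > 0 (paired t-test on the differences, right-tailed).
t = d̄/(s_d/√n) = 16.8/(41.7/√60) = 3.121
df = n − 1 = 59
p-value = P(T ≥ 3.121) ≈ 0.001
Since p ≈ 0.001 < α = 0.025, reject H0; the evidence is statistically significant.

t = 3.121; reject H0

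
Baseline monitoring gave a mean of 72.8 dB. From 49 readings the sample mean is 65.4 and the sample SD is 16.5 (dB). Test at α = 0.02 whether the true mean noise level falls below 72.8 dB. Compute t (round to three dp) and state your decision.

t = -3.139; reject H0

H0: μ = 72.8; H1: μ < 72.8 (one-sample t-test, left-tailed).
t = (x̄ − μ₀)/(s/√n) = (65.4 − 72.8)/(16.5/√49) = -3.139
df = n − 1 = 48
p-value = P(T ≤ -3.139) ≈ 0.0014
Since p ≈ 0.0014 < α = 0.02, reject H0; the data support H1.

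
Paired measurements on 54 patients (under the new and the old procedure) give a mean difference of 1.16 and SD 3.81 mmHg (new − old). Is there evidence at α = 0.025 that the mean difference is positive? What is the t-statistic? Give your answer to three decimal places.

H0: μ_d = 0; H1: μ_d > 0 (paired t-test on the differences, right-tailed).
t = d̄/(s_d/√n) = 1.16/(3.81/√54) = 2.237
df = n − 1 = 53
p-value = P(T ≥ 2.237) ≈ 0.015
Since p ≈ 0.015 < α = 0.025, reject H0; the evidence is statistically significant.

2.237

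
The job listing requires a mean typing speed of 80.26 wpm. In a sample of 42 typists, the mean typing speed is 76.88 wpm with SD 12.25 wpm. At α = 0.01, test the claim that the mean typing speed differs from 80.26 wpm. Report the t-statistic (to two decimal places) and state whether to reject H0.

H0: μ = 80.26; H1: μ ≠ 80.26 (one-sample t-test, two-sided).
t = (x̄ − μ₀)/(s/√n) = (76.88 − 80.26)/(12.25/√42) = -1.79
df = n − 1 = 41
Two-sided p-value ≈ 0.0811
Since p ≈ 0.0811 > α = 0.01, fail to reject H0; the evidence is not statistically significant.

t = -1.79; fail to reject H0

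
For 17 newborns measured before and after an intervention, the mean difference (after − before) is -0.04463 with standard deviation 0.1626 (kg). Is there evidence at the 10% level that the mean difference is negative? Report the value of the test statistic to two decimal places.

-1.13

H0: μ_d = 0; H1: μ_d < 0 (paired t-test on the differences, left-tailed).
t = d̄/(s_d/√n) = -0.04463/(0.1626/√17) = -1.13
df = n − 1 = 16
p-value = P(T ≤ -1.13) ≈ 0.137
Since p ≈ 0.137 > α = 0.1, fail to reject H0; the data do not provide sufficient evidence against H0.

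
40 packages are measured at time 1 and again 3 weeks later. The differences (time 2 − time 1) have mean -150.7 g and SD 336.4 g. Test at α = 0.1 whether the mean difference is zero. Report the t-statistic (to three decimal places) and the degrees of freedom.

H0: μ_d = 0; H1: μ_d ≠ 0 (paired t-test on the differences, two-sided).
t = d̄/(s_d/√n) = -150.7/(336.4/√40) = -2.833
df = n − 1 = 39
Two-sided p-value ≈ 0.0073
Since p ≈ 0.0073 < α = 0.1, reject H0; the evidence is statistically significant.

t = -2.833, df = 39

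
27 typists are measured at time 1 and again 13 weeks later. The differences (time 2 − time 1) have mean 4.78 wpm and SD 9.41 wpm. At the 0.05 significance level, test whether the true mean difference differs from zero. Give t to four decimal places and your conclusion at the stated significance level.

H0: μ_d = 0; H1: μ_d ≠ 0 (paired t-test on the differences, two-sided).
t = d̄/(s_d/√n) = 4.78/(9.41/√27) = 2.6395
df = n − 1 = 26
Two-sided p-value ≈ 0.0138
Since p ≈ 0.0138 < α = 0.05, reject H0; the evidence is statistically significant.

t = 2.6395; reject H0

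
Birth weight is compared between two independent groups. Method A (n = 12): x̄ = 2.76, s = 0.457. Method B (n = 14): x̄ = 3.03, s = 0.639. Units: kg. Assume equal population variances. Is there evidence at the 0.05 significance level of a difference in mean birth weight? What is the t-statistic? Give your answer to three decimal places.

-1.219

Let group 1 = method A, group 2 = method B. H0: μ_1 = μ_2; H1: μ_1 ≠ μ_2 (two-sample pooled-variance t-test, two-sided).
s_p² = [(12−1)·0.457² + (14−1)·0.639²]/(12+14−2) = 0.316896
t = (2.76 − 3.03)/√[0.316896·(1/12 + 1/14)] = -1.219
df = n₁ + n₂ − 2 = 24
Two-sided p-value ≈ 0.2346
Since p ≈ 0.2346 > α = 0.05, fail to reject H0; the data do not provide sufficient evidence against H0.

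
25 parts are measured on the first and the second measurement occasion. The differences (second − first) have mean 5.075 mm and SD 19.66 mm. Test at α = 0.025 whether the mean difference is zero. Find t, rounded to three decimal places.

H0: μ_d = 0; H1: μ_d ≠ 0 (paired t-test on the differences, two-sided).
t = d̄/(s_d/√n) = 5.075/(19.66/√25) = 1.291
df = n − 1 = 24
Two-sided p-value ≈ 0.2091
Since p ≈ 0.2091 > α = 0.025, fail to reject H0; the data do not provide sufficient evidence against H0.

1.291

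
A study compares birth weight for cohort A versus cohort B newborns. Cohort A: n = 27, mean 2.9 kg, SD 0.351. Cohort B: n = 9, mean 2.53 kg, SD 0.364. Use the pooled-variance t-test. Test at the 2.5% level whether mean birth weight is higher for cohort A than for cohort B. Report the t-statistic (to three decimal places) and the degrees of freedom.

Let group 1 = cohort A, group 2 = cohort B. H0: μ_1 = μ_2; H1: μ_1 > μ_2 (two-sample pooled-variance t-test, right-tailed).
s_p² = [(27−1)·0.351² + (9−1)·0.364²]/(27+9−2) = 0.125388
t = (2.9 − 2.53)/√[0.125388·(1/27 + 1/9)] = 2.715
df = n₁ + n₂ − 2 = 34
p-value = P(T ≥ 2.715) ≈ 0.0052
Since p ≈ 0.0052 < α = 0.025, reject H0; the evidence is statistically significant.

t = 2.715, df = 34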